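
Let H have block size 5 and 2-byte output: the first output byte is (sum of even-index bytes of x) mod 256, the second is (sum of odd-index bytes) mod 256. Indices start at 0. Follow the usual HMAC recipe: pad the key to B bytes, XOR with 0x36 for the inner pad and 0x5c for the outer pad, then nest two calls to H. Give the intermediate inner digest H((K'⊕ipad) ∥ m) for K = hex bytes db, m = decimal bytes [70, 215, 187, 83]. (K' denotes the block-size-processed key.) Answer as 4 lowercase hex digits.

Key hex bytes db is 1 byte ≤ B = 5; zero-pad to 5 bytes: K' = db 00 00 00 00.
K' ⊕ ipad = ed 36 36 36 36.
Inner input = ed 36 36 36 36 ∥ 46 d7 bb 53.
Inner hash: even-index sum = 643 mod 256 = 131; odd-index sum = 365 mod 256 = 109 → 83 6d.

836d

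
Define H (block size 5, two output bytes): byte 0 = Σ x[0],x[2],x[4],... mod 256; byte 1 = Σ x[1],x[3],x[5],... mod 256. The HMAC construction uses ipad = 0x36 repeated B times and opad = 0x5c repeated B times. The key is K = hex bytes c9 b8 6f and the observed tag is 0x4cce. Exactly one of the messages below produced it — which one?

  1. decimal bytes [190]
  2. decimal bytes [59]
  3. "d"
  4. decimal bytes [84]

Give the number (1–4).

Key hex bytes c9 b8 6f is 3 bytes ≤ B = 5; zero-pad to 5 bytes: K' = c9 b8 6f 00 00.
K' ⊕ ipad = ff 8e 59 36 36; K' ⊕ opad = 95 e4 33 5c 5c.
m1: inner = H(ff 8e 59 36 36 be) = 8e 82; tag = H(95 e4 33 5c 5c 8e 82) = a6ce
m2: inner = H(ff 8e 59 36 36 3b) = 8e ff; tag = H(95 e4 33 5c 5c 8e ff) = 23ce
m3: inner = H(ff 8e 59 36 36 64) = 8e 28; tag = H(95 e4 33 5c 5c 8e 28) = 4cce ← matches
m4: inner = H(ff 8e 59 36 36 54) = 8e 18; tag = H(95 e4 33 5c 5c 8e 18) = 3cce

3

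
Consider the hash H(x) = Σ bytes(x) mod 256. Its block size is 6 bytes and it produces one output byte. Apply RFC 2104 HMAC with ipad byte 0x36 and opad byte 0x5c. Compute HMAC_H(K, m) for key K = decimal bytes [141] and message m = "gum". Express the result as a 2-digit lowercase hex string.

af

Key decimal bytes [141] = 8d is 1 byte ≤ B = 6; zero-pad to 6 bytes: K' = 8d 00 00 00 00 00.
K' ⊕ ipad = bb 36 36 36 36 36.  K' ⊕ opad = d1 5c 5c 5c 5c 5c.
Inner input = (K'⊕ipad) ∥ m = bb 36 36 36 36 36 ∥ 67 75 6d.
Inner hash: sum = 187+54+54+54+54+54+103+117+109 = 786; mod 256 = 18 → 12.
Outer input = (K'⊕opad) ∥ inner = d1 5c 5c 5c 5c 5c ∥ 12.
Outer hash (tag): sum = 209+92+92+92+92+92+18 = 687; mod 256 = 175 → af.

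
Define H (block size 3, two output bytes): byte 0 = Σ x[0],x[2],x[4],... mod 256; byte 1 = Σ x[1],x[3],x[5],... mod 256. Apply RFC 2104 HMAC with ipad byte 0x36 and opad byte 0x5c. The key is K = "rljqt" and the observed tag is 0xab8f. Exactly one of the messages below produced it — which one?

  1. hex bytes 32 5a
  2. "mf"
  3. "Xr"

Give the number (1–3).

Key "rljqt" = 72 6c 6a 71 74 is 5 bytes > B = 3, so hash it first: H(key) = 50 dd, then zero-pad to 3 bytes: K' = 50 dd 00.
K' ⊕ ipad = 66 eb 36; K' ⊕ opad = 0c 81 5c.
m1: inner = H(66 eb 36 32 5a) = f6 1d; tag = H(0c 81 5c f6 1d) = 8577
m2: inner = H(66 eb 36 6d 66) = 02 58; tag = H(0c 81 5c 02 58) = c083
m3: inner = H(66 eb 36 58 72) = 0e 43; tag = H(0c 81 5c 0e 43) = ab8f ← matches

3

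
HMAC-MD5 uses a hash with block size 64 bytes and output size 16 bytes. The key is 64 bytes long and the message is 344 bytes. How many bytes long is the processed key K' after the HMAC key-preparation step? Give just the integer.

Key is 64 ≤ 64 bytes, zero-padded: |K'| = 64.

64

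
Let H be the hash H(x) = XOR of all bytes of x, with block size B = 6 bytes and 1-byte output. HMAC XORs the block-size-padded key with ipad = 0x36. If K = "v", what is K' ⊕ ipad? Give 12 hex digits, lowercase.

403636363636

Key "v" = 76 is 1 byte ≤ B = 6; zero-pad to 6 bytes: K' = 76 00 00 00 00 00.
XOR each byte with 0x36: 76⊕36=40, 00⊕36=36, 00⊕36=36, 00⊕36=36, 00⊕36=36, 00⊕36=36.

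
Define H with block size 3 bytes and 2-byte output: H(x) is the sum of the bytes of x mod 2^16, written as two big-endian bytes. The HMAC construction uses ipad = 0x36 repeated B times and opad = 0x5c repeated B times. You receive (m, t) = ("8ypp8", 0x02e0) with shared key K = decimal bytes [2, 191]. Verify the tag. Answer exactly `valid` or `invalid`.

Key decimal bytes [2, 191] = 02 bf is 2 bytes ≤ B = 3; zero-pad to 3 bytes: K' = 02 bf 00.
K' ⊕ ipad = 34 89 36; K' ⊕ opad = 5e e3 5c.
Inner hash: sum = 52+137+54+56+121+112+112+56 = 700 → 02 bc.
Outer hash (recomputed tag): sum = 94+227+92+2+188 = 603 → 02 5b.
Recomputed tag = 025b; claimed = 02e0 → mismatch.

invalid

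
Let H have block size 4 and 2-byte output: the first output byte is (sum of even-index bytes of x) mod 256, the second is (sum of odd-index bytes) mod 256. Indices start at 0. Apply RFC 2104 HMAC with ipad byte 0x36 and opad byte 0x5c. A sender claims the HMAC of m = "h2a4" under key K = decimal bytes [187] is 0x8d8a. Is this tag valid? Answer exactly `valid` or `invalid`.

invalid

Key decimal bytes [187] = bb is 1 byte ≤ B = 4; zero-pad to 4 bytes: K' = bb 00 00 00.
K' ⊕ ipad = 8d 36 36 36; K' ⊕ opad = e7 5c 5c 5c.
Inner hash: even-index sum = 396 mod 256 = 140; odd-index sum = 210 mod 256 = 210 → 8c d2.
Outer hash (recomputed tag): even-index sum = 463 mod 256 = 207; odd-index sum = 394 mod 256 = 138 → cf 8a.
Recomputed tag = cf8a; claimed = 8d8a → mismatch.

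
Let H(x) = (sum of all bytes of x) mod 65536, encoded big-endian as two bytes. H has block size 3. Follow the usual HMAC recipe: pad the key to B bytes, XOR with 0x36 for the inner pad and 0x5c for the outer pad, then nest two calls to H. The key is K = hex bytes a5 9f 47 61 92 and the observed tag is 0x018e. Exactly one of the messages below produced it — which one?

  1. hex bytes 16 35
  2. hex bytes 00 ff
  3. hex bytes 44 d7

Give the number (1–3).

Key hex bytes a5 9f 47 61 92 is 5 bytes > B = 3, so hash it first: H(key) = 02 7e, then zero-pad to 3 bytes: K' = 02 7e 00.
K' ⊕ ipad = 34 48 36; K' ⊕ opad = 5e 22 5c.
m1: inner = H(34 48 36 16 35) = 00 fd; tag = H(5e 22 5c 00 fd) = 01d9
m2: inner = H(34 48 36 00 ff) = 01 b1; tag = H(5e 22 5c 01 b1) = 018e ← matches
m3: inner = H(34 48 36 44 d7) = 01 cd; tag = H(5e 22 5c 01 cd) = 01aa

2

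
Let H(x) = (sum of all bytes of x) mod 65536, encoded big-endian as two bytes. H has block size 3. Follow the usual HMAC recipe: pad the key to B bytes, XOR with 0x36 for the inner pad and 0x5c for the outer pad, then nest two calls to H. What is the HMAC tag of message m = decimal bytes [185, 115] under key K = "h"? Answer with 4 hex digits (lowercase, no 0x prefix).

Key "h" = 68 is 1 byte ≤ B = 3; zero-pad to 3 bytes: K' = 68 00 00.
K' ⊕ ipad = 5e 36 36.  K' ⊕ opad = 34 5c 5c.
Inner input = (K'⊕ipad) ∥ m = 5e 36 36 ∥ b9 73.
Inner hash: sum = 94+54+54+185+115 = 502 → 01 f6.
Outer input = (K'⊕opad) ∥ inner = 34 5c 5c ∥ 01 f6.
Outer hash (tag): sum = 52+92+92+1+246 = 483 → 01 e3.

01e3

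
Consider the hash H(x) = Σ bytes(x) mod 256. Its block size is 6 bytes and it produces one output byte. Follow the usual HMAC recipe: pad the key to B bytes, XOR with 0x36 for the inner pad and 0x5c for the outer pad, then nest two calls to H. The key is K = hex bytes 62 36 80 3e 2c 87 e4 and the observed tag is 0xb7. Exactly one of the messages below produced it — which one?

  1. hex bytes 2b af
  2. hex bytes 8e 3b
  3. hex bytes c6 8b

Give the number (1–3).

Key hex bytes 62 36 80 3e 2c 87 e4 is 7 bytes > B = 6, so hash it first: H(key) = ed, then zero-pad to 6 bytes: K' = ed 00 00 00 00 00.
K' ⊕ ipad = db 36 36 36 36 36; K' ⊕ opad = b1 5c 5c 5c 5c 5c.
m1: inner = H(db 36 36 36 36 36 2b af) = c3; tag = H(b1 5c 5c 5c 5c 5c c3) = 40
m2: inner = H(db 36 36 36 36 36 8e 3b) = b2; tag = H(b1 5c 5c 5c 5c 5c b2) = 2f
m3: inner = H(db 36 36 36 36 36 c6 8b) = 3a; tag = H(b1 5c 5c 5c 5c 5c 3a) = b7 ← matches

3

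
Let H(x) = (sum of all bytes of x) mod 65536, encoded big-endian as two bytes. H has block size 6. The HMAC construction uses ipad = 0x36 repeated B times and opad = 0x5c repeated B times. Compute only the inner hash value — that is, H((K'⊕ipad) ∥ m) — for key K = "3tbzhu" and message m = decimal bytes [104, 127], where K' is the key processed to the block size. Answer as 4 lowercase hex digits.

026f

Key "3tbzhu" = 33 74 62 7a 68 75 is exactly B = 6 bytes: K' = 33 74 62 7a 68 75.
K' ⊕ ipad = 05 42 54 4c 5e 43.
Inner input = 05 42 54 4c 5e 43 ∥ 68 7f.
Inner hash: sum = 5+66+84+76+94+67+104+127 = 623 → 02 6f.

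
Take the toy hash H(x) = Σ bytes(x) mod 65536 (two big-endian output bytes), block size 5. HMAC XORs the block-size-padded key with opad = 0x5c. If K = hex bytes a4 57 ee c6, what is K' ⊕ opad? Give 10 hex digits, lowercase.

Key hex bytes a4 57 ee c6 is 4 bytes ≤ B = 5; zero-pad to 5 bytes: K' = a4 57 ee c6 00.
XOR each byte with 0x5c: a4⊕5c=f8, 57⊕5c=0b, ee⊕5c=b2, c6⊕5c=9a, 00⊕5c=5c.

f80bb29a5c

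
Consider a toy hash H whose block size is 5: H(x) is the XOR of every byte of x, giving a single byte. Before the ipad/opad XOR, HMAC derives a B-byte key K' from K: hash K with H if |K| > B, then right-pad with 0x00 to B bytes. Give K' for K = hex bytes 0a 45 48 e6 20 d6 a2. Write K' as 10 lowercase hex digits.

|K| = 7 > B = 5, so first hash the key.
H(K): XOR 0a⊕45⊕48⊕e6⊕20⊕d6⊕a2 = b5.
Zero-pad H(K) = b5 to 5 bytes: K' = b5 00 00 00 00.

b500000000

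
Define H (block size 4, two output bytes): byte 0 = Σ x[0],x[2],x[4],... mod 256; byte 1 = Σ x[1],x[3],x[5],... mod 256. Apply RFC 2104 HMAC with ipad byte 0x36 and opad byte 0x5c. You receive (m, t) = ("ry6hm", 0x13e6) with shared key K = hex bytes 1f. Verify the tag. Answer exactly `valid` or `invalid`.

Key hex bytes 1f is 1 byte ≤ B = 4; zero-pad to 4 bytes: K' = 1f 00 00 00.
K' ⊕ ipad = 29 36 36 36; K' ⊕ opad = 43 5c 5c 5c.
Inner hash: even-index sum = 372 mod 256 = 116; odd-index sum = 333 mod 256 = 77 → 74 4d.
Outer hash (recomputed tag): even-index sum = 275 mod 256 = 19; odd-index sum = 261 mod 256 = 5 → 13 05.
Recomputed tag = 1305; claimed = 13e6 → mismatch.

invalid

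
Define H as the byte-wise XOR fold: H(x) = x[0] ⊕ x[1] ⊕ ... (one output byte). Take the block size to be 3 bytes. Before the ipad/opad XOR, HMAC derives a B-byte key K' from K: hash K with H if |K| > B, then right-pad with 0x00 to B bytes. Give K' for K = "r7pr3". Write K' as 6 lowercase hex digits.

740000

|K| = 5 > B = 3, so first hash the key.
H(K): XOR 72⊕37⊕70⊕72⊕33 = 74.
Zero-pad H(K) = 74 to 3 bytes: K' = 74 00 00.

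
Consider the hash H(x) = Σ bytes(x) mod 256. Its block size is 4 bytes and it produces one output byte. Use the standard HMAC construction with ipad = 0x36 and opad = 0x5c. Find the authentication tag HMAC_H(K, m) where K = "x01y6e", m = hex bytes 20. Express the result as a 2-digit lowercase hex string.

Key "x01y6e" = 78 30 31 79 36 65 is 6 bytes > B = 4, so hash it first: H(key) = ed, then zero-pad to 4 bytes: K' = ed 00 00 00.
K' ⊕ ipad = db 36 36 36.  K' ⊕ opad = b1 5c 5c 5c.
Inner input = (K'⊕ipad) ∥ m = db 36 36 36 ∥ 20.
Inner hash: sum = 219+54+54+54+32 = 413; mod 256 = 157 → 9d.
Outer input = (K'⊕opad) ∥ inner = b1 5c 5c 5c ∥ 9d.
Outer hash (tag): sum = 177+92+92+92+157 = 610; mod 256 = 98 → 62.

62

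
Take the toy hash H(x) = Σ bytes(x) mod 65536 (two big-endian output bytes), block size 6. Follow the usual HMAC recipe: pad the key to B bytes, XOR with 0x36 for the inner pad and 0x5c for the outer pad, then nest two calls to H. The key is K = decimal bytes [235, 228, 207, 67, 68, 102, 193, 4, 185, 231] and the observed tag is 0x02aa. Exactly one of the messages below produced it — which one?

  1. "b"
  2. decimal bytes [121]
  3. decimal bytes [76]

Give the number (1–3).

Key decimal bytes [235, 228, 207, 67, 68, 102, 193, 4, 185, 231] = eb e4 cf 43 44 66 c1 04 b9 e7 is 10 bytes > B = 6, so hash it first: H(key) = 05 f0, then zero-pad to 6 bytes: K' = 05 f0 00 00 00 00.
K' ⊕ ipad = 33 c6 36 36 36 36; K' ⊕ opad = 59 ac 5c 5c 5c 5c.
m1: inner = H(33 c6 36 36 36 36 62) = 02 33; tag = H(59 ac 5c 5c 5c 5c 02 33) = 02aa ← matches
m2: inner = H(33 c6 36 36 36 36 79) = 02 4a; tag = H(59 ac 5c 5c 5c 5c 02 4a) = 02c1
m3: inner = H(33 c6 36 36 36 36 4c) = 02 1d; tag = H(59 ac 5c 5c 5c 5c 02 1d) = 0294

1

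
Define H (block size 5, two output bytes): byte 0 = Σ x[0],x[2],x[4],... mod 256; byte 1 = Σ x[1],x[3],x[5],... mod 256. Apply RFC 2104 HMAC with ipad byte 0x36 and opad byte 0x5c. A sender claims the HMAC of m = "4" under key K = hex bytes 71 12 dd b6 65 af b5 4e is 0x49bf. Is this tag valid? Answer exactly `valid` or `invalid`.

Key hex bytes 71 12 dd b6 65 af b5 4e is 8 bytes > B = 5, so hash it first: H(key) = 68 c5, then zero-pad to 5 bytes: K' = 68 c5 00 00 00.
K' ⊕ ipad = 5e f3 36 36 36; K' ⊕ opad = 34 99 5c 5c 5c.
Inner hash: even-index sum = 202 mod 256 = 202; odd-index sum = 349 mod 256 = 93 → ca 5d.
Outer hash (recomputed tag): even-index sum = 329 mod 256 = 73; odd-index sum = 447 mod 256 = 191 → 49 bf.
Recomputed tag = 49bf; claimed = 49bf → match.

valid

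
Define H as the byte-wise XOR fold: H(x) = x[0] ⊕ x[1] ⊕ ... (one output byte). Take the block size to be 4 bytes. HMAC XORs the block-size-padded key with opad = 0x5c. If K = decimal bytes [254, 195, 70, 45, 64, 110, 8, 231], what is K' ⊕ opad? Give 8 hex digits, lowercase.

Key decimal bytes [254, 195, 70, 45, 64, 110, 8, 231] = fe c3 46 2d 40 6e 08 e7 is 8 bytes > B = 4, so hash it first: H(key) = 97, then zero-pad to 4 bytes: K' = 97 00 00 00.
XOR each byte with 0x5c: 97⊕5c=cb, 00⊕5c=5c, 00⊕5c=5c, 00⊕5c=5c.

cb5c5c5c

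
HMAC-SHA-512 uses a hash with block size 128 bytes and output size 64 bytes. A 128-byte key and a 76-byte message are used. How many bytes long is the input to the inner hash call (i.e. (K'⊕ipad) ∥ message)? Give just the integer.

204

Key is 128 ≤ 128 bytes, zero-padded: |K'| = 128.
Inner input = (K'⊕ipad) ∥ m → 128 + 76 = 204 bytes.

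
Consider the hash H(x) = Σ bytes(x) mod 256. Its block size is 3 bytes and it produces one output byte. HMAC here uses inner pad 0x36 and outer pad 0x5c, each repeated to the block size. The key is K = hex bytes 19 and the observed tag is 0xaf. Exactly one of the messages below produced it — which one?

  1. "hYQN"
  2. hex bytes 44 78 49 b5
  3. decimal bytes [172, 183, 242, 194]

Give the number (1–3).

Key hex bytes 19 is 1 byte ≤ B = 3; zero-pad to 3 bytes: K' = 19 00 00.
K' ⊕ ipad = 2f 36 36; K' ⊕ opad = 45 5c 5c.
m1: inner = H(2f 36 36 68 59 51 4e) = fb; tag = H(45 5c 5c fb) = f8
m2: inner = H(2f 36 36 44 78 49 b5) = 55; tag = H(45 5c 5c 55) = 52
m3: inner = H(2f 36 36 ac b7 f2 c2) = b2; tag = H(45 5c 5c b2) = af ← matches

3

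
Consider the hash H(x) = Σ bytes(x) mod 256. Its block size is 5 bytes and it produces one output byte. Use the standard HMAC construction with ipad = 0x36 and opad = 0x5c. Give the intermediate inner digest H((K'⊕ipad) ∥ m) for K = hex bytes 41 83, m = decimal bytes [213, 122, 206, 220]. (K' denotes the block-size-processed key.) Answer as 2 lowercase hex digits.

Key hex bytes 41 83 is 2 bytes ≤ B = 5; zero-pad to 5 bytes: K' = 41 83 00 00 00.
K' ⊕ ipad = 77 b5 36 36 36.
Inner input = 77 b5 36 36 36 ∥ d5 7a ce dc.
Inner hash: sum = 119+181+54+54+54+213+122+206+220 = 1223; mod 256 = 199 → c7.

c7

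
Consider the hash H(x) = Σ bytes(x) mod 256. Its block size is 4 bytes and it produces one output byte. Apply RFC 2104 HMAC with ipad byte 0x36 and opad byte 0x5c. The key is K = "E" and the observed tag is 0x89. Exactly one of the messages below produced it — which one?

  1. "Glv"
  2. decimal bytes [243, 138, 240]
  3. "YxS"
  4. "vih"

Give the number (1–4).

4

Key "E" = 45 is 1 byte ≤ B = 4; zero-pad to 4 bytes: K' = 45 00 00 00.
K' ⊕ ipad = 73 36 36 36; K' ⊕ opad = 19 5c 5c 5c.
m1: inner = H(73 36 36 36 47 6c 76) = 3e; tag = H(19 5c 5c 5c 3e) = 6b
m2: inner = H(73 36 36 36 f3 8a f0) = 82; tag = H(19 5c 5c 5c 82) = af
m3: inner = H(73 36 36 36 59 78 53) = 39; tag = H(19 5c 5c 5c 39) = 66
m4: inner = H(73 36 36 36 76 69 68) = 5c; tag = H(19 5c 5c 5c 5c) = 89 ← matches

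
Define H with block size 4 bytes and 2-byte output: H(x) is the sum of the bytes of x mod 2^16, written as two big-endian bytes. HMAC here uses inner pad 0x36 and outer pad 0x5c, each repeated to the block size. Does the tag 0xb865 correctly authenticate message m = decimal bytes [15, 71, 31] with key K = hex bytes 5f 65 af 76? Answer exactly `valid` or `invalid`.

Key hex bytes 5f 65 af 76 is exactly B = 4 bytes: K' = 5f 65 af 76.
K' ⊕ ipad = 69 53 99 40; K' ⊕ opad = 03 39 f3 2a.
Inner hash: sum = 105+83+153+64+15+71+31 = 522 → 02 0a.
Outer hash (recomputed tag): sum = 3+57+243+42+2+10 = 357 → 01 65.
Recomputed tag = 0165; claimed = b865 → mismatch.

invalid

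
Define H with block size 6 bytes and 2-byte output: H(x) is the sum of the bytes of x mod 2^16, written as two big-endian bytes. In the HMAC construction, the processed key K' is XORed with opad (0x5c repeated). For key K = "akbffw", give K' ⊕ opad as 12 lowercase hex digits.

3d373e3a3a2b

Key "akbffw" = 61 6b 62 66 66 77 is exactly B = 6 bytes: K' = 61 6b 62 66 66 77.
XOR each byte with 0x5c: 61⊕5c=3d, 6b⊕5c=37, 62⊕5c=3e, 66⊕5c=3a, 66⊕5c=3a, 77⊕5c=2b.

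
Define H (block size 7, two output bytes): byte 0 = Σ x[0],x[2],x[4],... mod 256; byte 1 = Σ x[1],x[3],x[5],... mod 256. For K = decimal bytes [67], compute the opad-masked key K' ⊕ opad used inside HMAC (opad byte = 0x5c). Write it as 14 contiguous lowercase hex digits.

1f5c5c5c5c5c5c

Key decimal bytes [67] = 43 is 1 byte ≤ B = 7; zero-pad to 7 bytes: K' = 43 00 00 00 00 00 00.
XOR each byte with 0x5c: 43⊕5c=1f, 00⊕5c=5c, 00⊕5c=5c, 00⊕5c=5c, 00⊕5c=5c, 00⊕5c=5c, 00⊕5c=5c.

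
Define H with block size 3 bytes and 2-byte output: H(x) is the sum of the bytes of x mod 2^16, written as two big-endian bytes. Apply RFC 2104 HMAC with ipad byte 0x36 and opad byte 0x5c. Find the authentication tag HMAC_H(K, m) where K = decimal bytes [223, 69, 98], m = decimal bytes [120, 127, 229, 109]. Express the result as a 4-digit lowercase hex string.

01d6

Key decimal bytes [223, 69, 98] = df 45 62 is exactly B = 3 bytes: K' = df 45 62.
K' ⊕ ipad = e9 73 54.  K' ⊕ opad = 83 19 3e.
Inner input = (K'⊕ipad) ∥ m = e9 73 54 ∥ 78 7f e5 6d.
Inner hash: sum = 233+115+84+120+127+229+109 = 1017 → 03 f9.
Outer input = (K'⊕opad) ∥ inner = 83 19 3e ∥ 03 f9.
Outer hash (tag): sum = 131+25+62+3+249 = 470 → 01 d6.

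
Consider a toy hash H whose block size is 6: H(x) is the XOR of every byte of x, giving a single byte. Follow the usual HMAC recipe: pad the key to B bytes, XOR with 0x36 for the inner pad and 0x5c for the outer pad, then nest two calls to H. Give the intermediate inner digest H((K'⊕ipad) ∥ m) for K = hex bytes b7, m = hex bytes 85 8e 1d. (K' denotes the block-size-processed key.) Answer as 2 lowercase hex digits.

a1

Key hex bytes b7 is 1 byte ≤ B = 6; zero-pad to 6 bytes: K' = b7 00 00 00 00 00.
K' ⊕ ipad = 81 36 36 36 36 36.
Inner input = 81 36 36 36 36 36 ∥ 85 8e 1d.
Inner hash: XOR 81⊕36⊕36⊕36⊕36⊕36⊕85⊕8e⊕1d = a1.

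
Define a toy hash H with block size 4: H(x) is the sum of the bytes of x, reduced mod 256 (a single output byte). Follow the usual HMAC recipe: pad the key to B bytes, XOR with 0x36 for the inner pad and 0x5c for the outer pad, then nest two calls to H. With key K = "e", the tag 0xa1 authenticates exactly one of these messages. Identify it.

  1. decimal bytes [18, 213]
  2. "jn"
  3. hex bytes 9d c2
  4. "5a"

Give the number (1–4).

Key "e" = 65 is 1 byte ≤ B = 4; zero-pad to 4 bytes: K' = 65 00 00 00.
K' ⊕ ipad = 53 36 36 36; K' ⊕ opad = 39 5c 5c 5c.
m1: inner = H(53 36 36 36 12 d5) = dc; tag = H(39 5c 5c 5c dc) = 29
m2: inner = H(53 36 36 36 6a 6e) = cd; tag = H(39 5c 5c 5c cd) = 1a
m3: inner = H(53 36 36 36 9d c2) = 54; tag = H(39 5c 5c 5c 54) = a1 ← matches
m4: inner = H(53 36 36 36 35 61) = 8b; tag = H(39 5c 5c 5c 8b) = d8

3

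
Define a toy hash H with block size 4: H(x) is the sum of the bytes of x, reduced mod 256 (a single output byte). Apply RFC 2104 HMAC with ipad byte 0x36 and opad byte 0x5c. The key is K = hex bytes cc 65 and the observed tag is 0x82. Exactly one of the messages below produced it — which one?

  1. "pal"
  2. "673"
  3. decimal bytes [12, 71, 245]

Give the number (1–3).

3

Key hex bytes cc 65 is 2 bytes ≤ B = 4; zero-pad to 4 bytes: K' = cc 65 00 00.
K' ⊕ ipad = fa 53 36 36; K' ⊕ opad = 90 39 5c 5c.
m1: inner = H(fa 53 36 36 70 61 6c) = f6; tag = H(90 39 5c 5c f6) = 77
m2: inner = H(fa 53 36 36 36 37 33) = 59; tag = H(90 39 5c 5c 59) = da
m3: inner = H(fa 53 36 36 0c 47 f5) = 01; tag = H(90 39 5c 5c 01) = 82 ← matches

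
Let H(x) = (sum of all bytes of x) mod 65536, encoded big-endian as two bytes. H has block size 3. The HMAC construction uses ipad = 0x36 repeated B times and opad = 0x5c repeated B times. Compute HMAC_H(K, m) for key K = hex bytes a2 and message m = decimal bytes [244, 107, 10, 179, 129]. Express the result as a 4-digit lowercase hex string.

0256

Key hex bytes a2 is 1 byte ≤ B = 3; zero-pad to 3 bytes: K' = a2 00 00.
K' ⊕ ipad = 94 36 36.  K' ⊕ opad = fe 5c 5c.
Inner input = (K'⊕ipad) ∥ m = 94 36 36 ∥ f4 6b 0a b3 81.
Inner hash: sum = 148+54+54+244+107+10+179+129 = 925 → 03 9d.
Outer input = (K'⊕opad) ∥ inner = fe 5c 5c ∥ 03 9d.
Outer hash (tag): sum = 254+92+92+3+157 = 598 → 02 56.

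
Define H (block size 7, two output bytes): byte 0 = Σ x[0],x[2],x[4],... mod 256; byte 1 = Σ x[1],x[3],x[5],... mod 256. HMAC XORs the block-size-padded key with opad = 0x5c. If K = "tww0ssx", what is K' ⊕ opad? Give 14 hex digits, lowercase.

282b2b6c2f2f24

Key "tww0ssx" = 74 77 77 30 73 73 78 is exactly B = 7 bytes: K' = 74 77 77 30 73 73 78.
XOR each byte with 0x5c: 74⊕5c=28, 77⊕5c=2b, 77⊕5c=2b, 30⊕5c=6c, 73⊕5c=2f, 73⊕5c=2f, 78⊕5c=24.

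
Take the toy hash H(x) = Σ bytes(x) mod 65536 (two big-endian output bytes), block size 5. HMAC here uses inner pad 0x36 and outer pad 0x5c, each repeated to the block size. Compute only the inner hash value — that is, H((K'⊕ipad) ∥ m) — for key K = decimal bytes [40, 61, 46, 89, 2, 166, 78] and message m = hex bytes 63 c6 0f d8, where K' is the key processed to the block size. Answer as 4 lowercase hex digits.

Key decimal bytes [40, 61, 46, 89, 2, 166, 78] = 28 3d 2e 59 02 a6 4e is 7 bytes > B = 5, so hash it first: H(key) = 01 e2, then zero-pad to 5 bytes: K' = 01 e2 00 00 00.
K' ⊕ ipad = 37 d4 36 36 36.
Inner input = 37 d4 36 36 36 ∥ 63 c6 0f d8.
Inner hash: sum = 55+212+54+54+54+99+198+15+216 = 957 → 03 bd.

03bd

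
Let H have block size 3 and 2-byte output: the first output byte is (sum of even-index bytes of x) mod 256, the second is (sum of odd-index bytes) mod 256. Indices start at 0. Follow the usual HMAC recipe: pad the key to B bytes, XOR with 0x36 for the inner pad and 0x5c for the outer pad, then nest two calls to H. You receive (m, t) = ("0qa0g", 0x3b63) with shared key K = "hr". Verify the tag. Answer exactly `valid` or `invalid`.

Key "hr" = 68 72 is 2 bytes ≤ B = 3; zero-pad to 3 bytes: K' = 68 72 00.
K' ⊕ ipad = 5e 44 36; K' ⊕ opad = 34 2e 5c.
Inner hash: even-index sum = 309 mod 256 = 53; odd-index sum = 316 mod 256 = 60 → 35 3c.
Outer hash (recomputed tag): even-index sum = 204 mod 256 = 204; odd-index sum = 99 mod 256 = 99 → cc 63.
Recomputed tag = cc63; claimed = 3b63 → mismatch.

invalid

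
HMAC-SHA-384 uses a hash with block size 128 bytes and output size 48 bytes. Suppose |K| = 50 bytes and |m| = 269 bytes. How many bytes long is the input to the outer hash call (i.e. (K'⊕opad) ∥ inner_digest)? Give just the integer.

176

Key is 50 ≤ 128 bytes, zero-padded: |K'| = 128.
Outer input = (K'⊕opad) ∥ H(inner) → 128 + 48 = 176 bytes.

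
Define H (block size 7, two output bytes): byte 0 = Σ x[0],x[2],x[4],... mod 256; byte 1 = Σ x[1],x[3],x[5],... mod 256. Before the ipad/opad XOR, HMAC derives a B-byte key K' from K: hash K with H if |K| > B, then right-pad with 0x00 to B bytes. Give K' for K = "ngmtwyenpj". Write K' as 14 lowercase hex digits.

|K| = 10 > B = 7, so first hash the key.
H(K): even-index sum = 551 mod 256 = 39; odd-index sum = 556 mod 256 = 44 → 27 2c.
Zero-pad H(K) = 27 2c to 7 bytes: K' = 27 2c 00 00 00 00 00.

272c0000000000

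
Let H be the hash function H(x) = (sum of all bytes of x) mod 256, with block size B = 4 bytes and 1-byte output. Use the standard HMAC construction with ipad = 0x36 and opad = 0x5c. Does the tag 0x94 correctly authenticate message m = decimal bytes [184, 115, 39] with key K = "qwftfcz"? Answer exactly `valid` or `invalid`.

Key "qwftfcz" = 71 77 66 74 66 63 7a is 7 bytes > B = 4, so hash it first: H(key) = 05, then zero-pad to 4 bytes: K' = 05 00 00 00.
K' ⊕ ipad = 33 36 36 36; K' ⊕ opad = 59 5c 5c 5c.
Inner hash: sum = 51+54+54+54+184+115+39 = 551; mod 256 = 39 → 27.
Outer hash (recomputed tag): sum = 89+92+92+92+39 = 404; mod 256 = 148 → 94.
Recomputed tag = 94; claimed = 94 → match.

valid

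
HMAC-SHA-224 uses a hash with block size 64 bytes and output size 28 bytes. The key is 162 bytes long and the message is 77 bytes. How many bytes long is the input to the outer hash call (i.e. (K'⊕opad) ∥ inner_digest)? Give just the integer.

Key is 162 > 64 bytes, so it is hashed to 28 bytes then zero-padded to 64: |K'| = 64.
Outer input = (K'⊕opad) ∥ H(inner) → 64 + 28 = 92 bytes.

92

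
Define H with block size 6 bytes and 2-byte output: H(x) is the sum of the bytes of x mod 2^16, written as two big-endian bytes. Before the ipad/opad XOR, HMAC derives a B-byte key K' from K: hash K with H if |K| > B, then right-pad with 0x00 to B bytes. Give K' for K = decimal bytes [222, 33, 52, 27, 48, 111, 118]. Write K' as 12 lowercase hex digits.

|K| = 7 > B = 6, so first hash the key.
H(K): sum = 222+33+52+27+48+111+118 = 611 → 02 63.
Zero-pad H(K) = 02 63 to 6 bytes: K' = 02 63 00 00 00 00.

026300000000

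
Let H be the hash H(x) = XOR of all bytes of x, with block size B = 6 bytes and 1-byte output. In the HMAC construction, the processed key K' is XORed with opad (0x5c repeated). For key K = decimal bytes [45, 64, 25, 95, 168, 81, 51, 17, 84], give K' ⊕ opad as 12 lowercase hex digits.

Key decimal bytes [45, 64, 25, 95, 168, 81, 51, 17, 84] = 2d 40 19 5f a8 51 33 11 54 is 9 bytes > B = 6, so hash it first: H(key) = a4, then zero-pad to 6 bytes: K' = a4 00 00 00 00 00.
XOR each byte with 0x5c: a4⊕5c=f8, 00⊕5c=5c, 00⊕5c=5c, 00⊕5c=5c, 00⊕5c=5c, 00⊕5c=5c.

f85c5c5c5c5c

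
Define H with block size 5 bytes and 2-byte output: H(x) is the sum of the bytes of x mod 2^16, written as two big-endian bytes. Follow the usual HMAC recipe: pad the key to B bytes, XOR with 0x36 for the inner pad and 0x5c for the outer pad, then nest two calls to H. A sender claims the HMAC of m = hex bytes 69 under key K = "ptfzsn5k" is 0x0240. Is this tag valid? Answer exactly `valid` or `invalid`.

Key "ptfzsn5k" = 70 74 66 7a 73 6e 35 6b is 8 bytes > B = 5, so hash it first: H(key) = 03 45, then zero-pad to 5 bytes: K' = 03 45 00 00 00.
K' ⊕ ipad = 35 73 36 36 36; K' ⊕ opad = 5f 19 5c 5c 5c.
Inner hash: sum = 53+115+54+54+54+105 = 435 → 01 b3.
Outer hash (recomputed tag): sum = 95+25+92+92+92+1+179 = 576 → 02 40.
Recomputed tag = 0240; claimed = 0240 → match.

valid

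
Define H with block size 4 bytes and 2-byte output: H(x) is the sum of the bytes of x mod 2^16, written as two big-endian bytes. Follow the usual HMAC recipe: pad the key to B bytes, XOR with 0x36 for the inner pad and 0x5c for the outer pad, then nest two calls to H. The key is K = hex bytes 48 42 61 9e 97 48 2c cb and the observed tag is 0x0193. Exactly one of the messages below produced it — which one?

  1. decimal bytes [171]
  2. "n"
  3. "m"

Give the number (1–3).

Key hex bytes 48 42 61 9e 97 48 2c cb is 8 bytes > B = 4, so hash it first: H(key) = 03 5f, then zero-pad to 4 bytes: K' = 03 5f 00 00.
K' ⊕ ipad = 35 69 36 36; K' ⊕ opad = 5f 03 5c 5c.
m1: inner = H(35 69 36 36 ab) = 01 b5; tag = H(5f 03 5c 5c 01 b5) = 01d0
m2: inner = H(35 69 36 36 6e) = 01 78; tag = H(5f 03 5c 5c 01 78) = 0193 ← matches
m3: inner = H(35 69 36 36 6d) = 01 77; tag = H(5f 03 5c 5c 01 77) = 0192

2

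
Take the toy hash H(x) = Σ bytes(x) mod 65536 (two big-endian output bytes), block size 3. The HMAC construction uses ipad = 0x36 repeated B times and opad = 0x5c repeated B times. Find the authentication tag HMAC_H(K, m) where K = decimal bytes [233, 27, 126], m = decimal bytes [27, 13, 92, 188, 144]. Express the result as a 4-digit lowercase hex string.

Key decimal bytes [233, 27, 126] = e9 1b 7e is exactly B = 3 bytes: K' = e9 1b 7e.
K' ⊕ ipad = df 2d 48.  K' ⊕ opad = b5 47 22.
Inner input = (K'⊕ipad) ∥ m = df 2d 48 ∥ 1b 0d 5c bc 90.
Inner hash: sum = 223+45+72+27+13+92+188+144 = 804 → 03 24.
Outer input = (K'⊕opad) ∥ inner = b5 47 22 ∥ 03 24.
Outer hash (tag): sum = 181+71+34+3+36 = 325 → 01 45.

0145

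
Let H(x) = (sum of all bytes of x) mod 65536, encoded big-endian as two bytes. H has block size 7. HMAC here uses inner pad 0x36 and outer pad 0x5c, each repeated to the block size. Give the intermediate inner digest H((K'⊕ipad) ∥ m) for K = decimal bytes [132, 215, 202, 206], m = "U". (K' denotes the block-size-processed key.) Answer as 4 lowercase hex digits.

047e

Key decimal bytes [132, 215, 202, 206] = 84 d7 ca ce is 4 bytes ≤ B = 7; zero-pad to 7 bytes: K' = 84 d7 ca ce 00 00 00.
K' ⊕ ipad = b2 e1 fc f8 36 36 36.
Inner input = b2 e1 fc f8 36 36 36 ∥ 55.
Inner hash: sum = 178+225+252+248+54+54+54+85 = 1150 → 04 7e.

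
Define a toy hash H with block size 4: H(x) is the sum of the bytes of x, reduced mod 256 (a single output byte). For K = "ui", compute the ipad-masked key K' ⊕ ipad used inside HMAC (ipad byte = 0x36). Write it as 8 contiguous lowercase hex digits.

435f3636

Key "ui" = 75 69 is 2 bytes ≤ B = 4; zero-pad to 4 bytes: K' = 75 69 00 00.
XOR each byte with 0x36: 75⊕36=43, 69⊕36=5f, 00⊕36=36, 00⊕36=36.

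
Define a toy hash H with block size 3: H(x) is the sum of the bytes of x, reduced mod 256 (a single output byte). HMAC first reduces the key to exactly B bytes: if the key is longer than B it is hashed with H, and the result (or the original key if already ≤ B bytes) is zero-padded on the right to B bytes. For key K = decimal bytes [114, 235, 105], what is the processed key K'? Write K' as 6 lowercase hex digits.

72eb69

Key decimal bytes [114, 235, 105] = 72 eb 69 is exactly B = 3 bytes: K' = 72 eb 69.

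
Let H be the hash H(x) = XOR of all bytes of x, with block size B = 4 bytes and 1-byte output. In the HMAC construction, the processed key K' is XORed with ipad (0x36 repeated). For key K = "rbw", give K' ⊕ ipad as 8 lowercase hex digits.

Key "rbw" = 72 62 77 is 3 bytes ≤ B = 4; zero-pad to 4 bytes: K' = 72 62 77 00.
XOR each byte with 0x36: 72⊕36=44, 62⊕36=54, 77⊕36=41, 00⊕36=36.

44544136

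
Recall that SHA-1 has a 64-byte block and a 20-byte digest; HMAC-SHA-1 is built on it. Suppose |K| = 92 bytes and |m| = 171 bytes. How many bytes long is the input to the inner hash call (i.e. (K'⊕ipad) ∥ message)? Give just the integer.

Key is 92 > 64 bytes, so it is hashed to 20 bytes then zero-padded to 64: |K'| = 64.
Inner input = (K'⊕ipad) ∥ m → 64 + 171 = 235 bytes.

235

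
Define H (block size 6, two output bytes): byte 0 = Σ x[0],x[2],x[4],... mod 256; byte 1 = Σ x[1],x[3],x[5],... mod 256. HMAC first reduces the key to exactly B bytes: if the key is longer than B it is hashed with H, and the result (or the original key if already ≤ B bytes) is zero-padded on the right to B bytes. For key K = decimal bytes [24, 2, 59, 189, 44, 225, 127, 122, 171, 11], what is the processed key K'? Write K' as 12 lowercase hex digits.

|K| = 10 > B = 6, so first hash the key.
H(K): even-index sum = 425 mod 256 = 169; odd-index sum = 549 mod 256 = 37 → a9 25.
Zero-pad H(K) = a9 25 to 6 bytes: K' = a9 25 00 00 00 00.

a92500000000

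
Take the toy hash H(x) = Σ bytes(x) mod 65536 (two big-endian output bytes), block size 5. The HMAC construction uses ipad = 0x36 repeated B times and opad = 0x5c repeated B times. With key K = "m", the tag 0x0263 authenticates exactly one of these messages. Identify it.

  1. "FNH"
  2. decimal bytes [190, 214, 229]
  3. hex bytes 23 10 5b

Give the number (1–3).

Key "m" = 6d is 1 byte ≤ B = 5; zero-pad to 5 bytes: K' = 6d 00 00 00 00.
K' ⊕ ipad = 5b 36 36 36 36; K' ⊕ opad = 31 5c 5c 5c 5c.
m1: inner = H(5b 36 36 36 36 46 4e 48) = 02 0f; tag = H(31 5c 5c 5c 5c 02 0f) = 01b2
m2: inner = H(5b 36 36 36 36 be d6 e5) = 03 ac; tag = H(31 5c 5c 5c 5c 03 ac) = 0250
m3: inner = H(5b 36 36 36 36 23 10 5b) = 01 c1; tag = H(31 5c 5c 5c 5c 01 c1) = 0263 ← matches

3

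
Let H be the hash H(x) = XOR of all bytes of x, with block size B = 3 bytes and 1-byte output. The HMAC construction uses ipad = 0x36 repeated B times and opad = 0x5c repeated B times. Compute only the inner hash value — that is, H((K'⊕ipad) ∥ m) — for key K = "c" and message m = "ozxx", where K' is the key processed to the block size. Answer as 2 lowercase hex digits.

40

Key "c" = 63 is 1 byte ≤ B = 3; zero-pad to 3 bytes: K' = 63 00 00.
K' ⊕ ipad = 55 36 36.
Inner input = 55 36 36 ∥ 6f 7a 78 78.
Inner hash: XOR 55⊕36⊕36⊕6f⊕7a⊕78⊕78 = 40.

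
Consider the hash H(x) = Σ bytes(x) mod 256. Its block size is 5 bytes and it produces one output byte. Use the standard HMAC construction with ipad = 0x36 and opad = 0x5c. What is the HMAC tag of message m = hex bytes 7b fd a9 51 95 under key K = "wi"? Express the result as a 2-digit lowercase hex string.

bd

Key "wi" = 77 69 is 2 bytes ≤ B = 5; zero-pad to 5 bytes: K' = 77 69 00 00 00.
K' ⊕ ipad = 41 5f 36 36 36.  K' ⊕ opad = 2b 35 5c 5c 5c.
Inner input = (K'⊕ipad) ∥ m = 41 5f 36 36 36 ∥ 7b fd a9 51 95.
Inner hash: sum = 65+95+54+54+54+123+253+169+81+149 = 1097; mod 256 = 73 → 49.
Outer input = (K'⊕opad) ∥ inner = 2b 35 5c 5c 5c ∥ 49.
Outer hash (tag): sum = 43+53+92+92+92+73 = 445; mod 256 = 189 → bd.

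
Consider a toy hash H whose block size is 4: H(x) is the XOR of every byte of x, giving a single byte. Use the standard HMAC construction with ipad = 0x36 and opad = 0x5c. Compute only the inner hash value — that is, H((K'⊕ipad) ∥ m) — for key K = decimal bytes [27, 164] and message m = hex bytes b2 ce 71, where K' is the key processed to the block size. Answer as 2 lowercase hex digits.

b2

Key decimal bytes [27, 164] = 1b a4 is 2 bytes ≤ B = 4; zero-pad to 4 bytes: K' = 1b a4 00 00.
K' ⊕ ipad = 2d 92 36 36.
Inner input = 2d 92 36 36 ∥ b2 ce 71.
Inner hash: XOR 2d⊕92⊕36⊕36⊕b2⊕ce⊕71 = b2.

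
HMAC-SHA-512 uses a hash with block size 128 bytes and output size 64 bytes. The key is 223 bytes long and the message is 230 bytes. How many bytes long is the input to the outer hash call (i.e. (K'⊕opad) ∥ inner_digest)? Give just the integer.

Key is 223 > 128 bytes, so it is hashed to 64 bytes then zero-padded to 128: |K'| = 128.
Outer input = (K'⊕opad) ∥ H(inner) → 128 + 64 = 192 bytes.

192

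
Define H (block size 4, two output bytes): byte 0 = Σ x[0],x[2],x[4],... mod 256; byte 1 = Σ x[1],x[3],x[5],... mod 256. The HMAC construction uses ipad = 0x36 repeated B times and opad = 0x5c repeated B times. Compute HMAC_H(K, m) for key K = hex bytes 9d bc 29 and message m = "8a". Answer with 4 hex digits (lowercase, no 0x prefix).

385d

Key hex bytes 9d bc 29 is 3 bytes ≤ B = 4; zero-pad to 4 bytes: K' = 9d bc 29 00.
K' ⊕ ipad = ab 8a 1f 36.  K' ⊕ opad = c1 e0 75 5c.
Inner input = (K'⊕ipad) ∥ m = ab 8a 1f 36 ∥ 38 61.
Inner hash: even-index sum = 258 mod 256 = 2; odd-index sum = 289 mod 256 = 33 → 02 21.
Outer input = (K'⊕opad) ∥ inner = c1 e0 75 5c ∥ 02 21.
Outer hash (tag): even-index sum = 312 mod 256 = 56; odd-index sum = 349 mod 256 = 93 → 38 5d.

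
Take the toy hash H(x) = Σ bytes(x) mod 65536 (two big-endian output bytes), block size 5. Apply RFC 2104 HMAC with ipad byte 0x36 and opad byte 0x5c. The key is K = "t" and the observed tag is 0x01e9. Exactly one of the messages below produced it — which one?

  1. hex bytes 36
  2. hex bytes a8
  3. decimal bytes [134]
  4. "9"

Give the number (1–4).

Key "t" = 74 is 1 byte ≤ B = 5; zero-pad to 5 bytes: K' = 74 00 00 00 00.
K' ⊕ ipad = 42 36 36 36 36; K' ⊕ opad = 28 5c 5c 5c 5c.
m1: inner = H(42 36 36 36 36 36) = 01 50; tag = H(28 5c 5c 5c 5c 01 50) = 01e9 ← matches
m2: inner = H(42 36 36 36 36 a8) = 01 c2; tag = H(28 5c 5c 5c 5c 01 c2) = 025b
m3: inner = H(42 36 36 36 36 86) = 01 a0; tag = H(28 5c 5c 5c 5c 01 a0) = 0239
m4: inner = H(42 36 36 36 36 39) = 01 53; tag = H(28 5c 5c 5c 5c 01 53) = 01ec

1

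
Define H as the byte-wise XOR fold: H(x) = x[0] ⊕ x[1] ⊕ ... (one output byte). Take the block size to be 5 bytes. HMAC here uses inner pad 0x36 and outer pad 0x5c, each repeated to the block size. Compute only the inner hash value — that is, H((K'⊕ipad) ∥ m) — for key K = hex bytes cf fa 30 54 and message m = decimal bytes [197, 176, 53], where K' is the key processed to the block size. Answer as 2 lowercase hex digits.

27

Key hex bytes cf fa 30 54 is 4 bytes ≤ B = 5; zero-pad to 5 bytes: K' = cf fa 30 54 00.
K' ⊕ ipad = f9 cc 06 62 36.
Inner input = f9 cc 06 62 36 ∥ c5 b0 35.
Inner hash: XOR f9⊕cc⊕06⊕62⊕36⊕c5⊕b0⊕35 = 27.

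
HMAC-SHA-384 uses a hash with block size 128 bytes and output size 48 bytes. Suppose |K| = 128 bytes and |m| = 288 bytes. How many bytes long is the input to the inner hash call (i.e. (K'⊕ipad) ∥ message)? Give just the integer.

Key is 128 ≤ 128 bytes, zero-padded: |K'| = 128.
Inner input = (K'⊕ipad) ∥ m → 128 + 288 = 416 bytes.

416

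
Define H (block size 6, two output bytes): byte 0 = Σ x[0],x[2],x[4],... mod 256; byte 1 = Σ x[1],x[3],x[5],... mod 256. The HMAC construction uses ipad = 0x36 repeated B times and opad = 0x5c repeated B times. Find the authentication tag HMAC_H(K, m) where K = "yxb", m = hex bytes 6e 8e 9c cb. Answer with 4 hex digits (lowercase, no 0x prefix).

a2ef

Key "yxb" = 79 78 62 is 3 bytes ≤ B = 6; zero-pad to 6 bytes: K' = 79 78 62 00 00 00.
K' ⊕ ipad = 4f 4e 54 36 36 36.  K' ⊕ opad = 25 24 3e 5c 5c 5c.
Inner input = (K'⊕ipad) ∥ m = 4f 4e 54 36 36 36 ∥ 6e 8e 9c cb.
Inner hash: even-index sum = 483 mod 256 = 227; odd-index sum = 531 mod 256 = 19 → e3 13.
Outer input = (K'⊕opad) ∥ inner = 25 24 3e 5c 5c 5c ∥ e3 13.
Outer hash (tag): even-index sum = 418 mod 256 = 162; odd-index sum = 239 mod 256 = 239 → a2 ef.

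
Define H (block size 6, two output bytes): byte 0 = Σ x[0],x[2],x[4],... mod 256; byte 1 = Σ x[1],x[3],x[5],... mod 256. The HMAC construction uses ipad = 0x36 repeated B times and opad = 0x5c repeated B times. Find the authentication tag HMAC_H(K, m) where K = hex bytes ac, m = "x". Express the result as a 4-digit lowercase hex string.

Key hex bytes ac is 1 byte ≤ B = 6; zero-pad to 6 bytes: K' = ac 00 00 00 00 00.
K' ⊕ ipad = 9a 36 36 36 36 36.  K' ⊕ opad = f0 5c 5c 5c 5c 5c.
Inner input = (K'⊕ipad) ∥ m = 9a 36 36 36 36 36 ∥ 78.
Inner hash: even-index sum = 382 mod 256 = 126; odd-index sum = 162 mod 256 = 162 → 7e a2.
Outer input = (K'⊕opad) ∥ inner = f0 5c 5c 5c 5c 5c ∥ 7e a2.
Outer hash (tag): even-index sum = 550 mod 256 = 38; odd-index sum = 438 mod 256 = 182 → 26 b6.

26b6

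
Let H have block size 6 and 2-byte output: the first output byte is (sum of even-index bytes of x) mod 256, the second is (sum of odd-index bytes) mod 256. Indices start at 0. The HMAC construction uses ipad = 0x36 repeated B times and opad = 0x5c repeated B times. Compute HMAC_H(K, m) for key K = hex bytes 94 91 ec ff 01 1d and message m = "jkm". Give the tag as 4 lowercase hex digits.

Key hex bytes 94 91 ec ff 01 1d is exactly B = 6 bytes: K' = 94 91 ec ff 01 1d.
K' ⊕ ipad = a2 a7 da c9 37 2b.  K' ⊕ opad = c8 cd b0 a3 5d 41.
Inner input = (K'⊕ipad) ∥ m = a2 a7 da c9 37 2b ∥ 6a 6b 6d.
Inner hash: even-index sum = 650 mod 256 = 138; odd-index sum = 518 mod 256 = 6 → 8a 06.
Outer input = (K'⊕opad) ∥ inner = c8 cd b0 a3 5d 41 ∥ 8a 06.
Outer hash (tag): even-index sum = 607 mod 256 = 95; odd-index sum = 439 mod 256 = 183 → 5f b7.

5fb7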